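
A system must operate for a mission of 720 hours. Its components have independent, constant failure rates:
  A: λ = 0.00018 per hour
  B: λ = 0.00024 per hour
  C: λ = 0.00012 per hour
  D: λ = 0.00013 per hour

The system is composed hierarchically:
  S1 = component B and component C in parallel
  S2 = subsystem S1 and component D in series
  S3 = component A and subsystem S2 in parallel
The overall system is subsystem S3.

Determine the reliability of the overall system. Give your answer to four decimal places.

R(A) = exp(−0.00018 × 720) = 0.878447
R(B) = exp(−0.00024 × 720) = 0.841306
R(C) = exp(−0.00012 × 720) = 0.917227
R(D) = exp(−0.00013 × 720) = 0.910647
Parallel (B and C): 1 − (1 − 0.841306)(1 − 0.917227) = 0.986864
Series ([0.986864] and D): 0.986864 × 0.910647 = 0.898685
Parallel (A and [0.898685]): 1 − (1 − 0.878447)(1 − 0.898685) = 0.9877

0.9877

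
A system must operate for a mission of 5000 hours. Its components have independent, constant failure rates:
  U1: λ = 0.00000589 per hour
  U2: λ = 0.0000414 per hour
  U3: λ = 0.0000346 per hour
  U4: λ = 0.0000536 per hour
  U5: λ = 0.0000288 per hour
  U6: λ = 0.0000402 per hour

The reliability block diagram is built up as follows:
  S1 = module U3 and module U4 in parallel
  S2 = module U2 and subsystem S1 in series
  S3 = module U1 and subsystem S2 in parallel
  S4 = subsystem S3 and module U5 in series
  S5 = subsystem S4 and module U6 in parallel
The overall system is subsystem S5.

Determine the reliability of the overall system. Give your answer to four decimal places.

0.9746

R(U1) = exp(−0.00000589 × 5000) = 0.970979
R(U2) = exp(−0.0000414 × 5000) = 0.813020
R(U3) = exp(−0.0000346 × 5000) = 0.841138
R(U4) = exp(−0.0000536 × 5000) = 0.764908
R(U5) = exp(−0.0000288 × 5000) = 0.865888
R(U6) = exp(−0.0000402 × 5000) = 0.817912
Parallel (U3 and U4): 1 − (1 − 0.841138)(1 − 0.764908) = 0.962653
Series (U2 and [0.962653]): 0.813020 × 0.962653 = 0.782656
Parallel (U1 and [0.782656]): 1 − (1 − 0.970979)(1 − 0.782656) = 0.993692
Series ([0.993692] and U5): 0.993692 × 0.865888 = 0.860426
Parallel ([0.860426] and U6): 1 − (1 − 0.860426)(1 − 0.817912) = 0.9746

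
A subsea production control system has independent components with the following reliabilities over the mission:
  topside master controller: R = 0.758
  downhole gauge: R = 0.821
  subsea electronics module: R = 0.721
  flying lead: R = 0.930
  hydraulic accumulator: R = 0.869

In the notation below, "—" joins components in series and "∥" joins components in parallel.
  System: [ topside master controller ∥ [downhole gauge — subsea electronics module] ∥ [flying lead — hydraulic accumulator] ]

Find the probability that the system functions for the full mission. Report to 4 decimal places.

Series (downhole gauge and subsea electronics module): 0.821000 × 0.721000 = 0.591941
Series (flying lead and hydraulic accumulator): 0.930000 × 0.869000 = 0.808170
Parallel (topside master controller, [0.591941], and [0.808170]): 1 − (1 − 0.758000)(1 − 0.591941)(1 − 0.808170) = 0.9811

0.9811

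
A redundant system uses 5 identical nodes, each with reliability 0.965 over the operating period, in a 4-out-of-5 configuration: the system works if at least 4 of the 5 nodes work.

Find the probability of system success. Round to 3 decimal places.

0.989

R = Σ_{i=4}^{5} C(5,i) p^i (1−p)^{5−i} with p = 0.965
C(5,4)·0.965^4·0.035^1 = 0.15176
C(5,5)·0.965^5·0.035^0 = 0.83683
Sum = 0.989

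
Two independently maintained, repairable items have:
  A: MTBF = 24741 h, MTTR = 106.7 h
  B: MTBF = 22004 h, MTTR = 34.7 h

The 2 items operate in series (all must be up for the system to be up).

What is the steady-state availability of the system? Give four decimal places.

A(A) = MTBF/(MTBF+MTTR) = 24741/(24741+106.7) = 0.995706
A(B) = MTBF/(MTBF+MTTR) = 22004/(22004+34.7) = 0.998425
Series availability: 0.995706 × 0.998425 = 0.9941

0.9941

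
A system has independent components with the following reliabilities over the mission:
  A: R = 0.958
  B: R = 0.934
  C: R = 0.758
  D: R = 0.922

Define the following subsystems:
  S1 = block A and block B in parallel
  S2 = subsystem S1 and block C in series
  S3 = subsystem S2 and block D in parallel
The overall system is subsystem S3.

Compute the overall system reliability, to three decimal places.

Parallel (A and B): 1 − (1 − 0.95800)(1 − 0.93400) = 0.99723
Series ([0.99723] and C): 0.99723 × 0.75800 = 0.75590
Parallel ([0.75590] and D): 1 − (1 − 0.75590)(1 − 0.92200) = 0.981

0.981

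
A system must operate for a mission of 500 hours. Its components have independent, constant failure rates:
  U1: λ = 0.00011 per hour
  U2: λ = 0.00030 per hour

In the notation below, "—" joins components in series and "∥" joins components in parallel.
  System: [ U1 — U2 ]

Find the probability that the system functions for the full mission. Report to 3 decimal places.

R(U1) = exp(−0.00011 × 500) = 0.94649
R(U2) = exp(−0.00030 × 500) = 0.86071
Series (U1 and U2): 0.94649 × 0.86071 = 0.815

0.815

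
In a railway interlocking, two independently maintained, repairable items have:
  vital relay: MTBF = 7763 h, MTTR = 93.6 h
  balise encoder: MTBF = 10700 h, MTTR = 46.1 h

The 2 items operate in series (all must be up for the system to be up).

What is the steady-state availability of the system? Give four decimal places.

0.9838

A(vital relay) = MTBF/(MTBF+MTTR) = 7763/(7763+93.6) = 0.988086
A(balise encoder) = MTBF/(MTBF+MTTR) = 10700/(10700+46.1) = 0.995710
Series availability: 0.988086 × 0.995710 = 0.9838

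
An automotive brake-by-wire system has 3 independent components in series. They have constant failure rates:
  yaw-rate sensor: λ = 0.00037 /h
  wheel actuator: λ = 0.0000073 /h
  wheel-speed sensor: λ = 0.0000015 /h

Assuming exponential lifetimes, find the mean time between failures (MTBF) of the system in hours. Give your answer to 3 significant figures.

2640

Series of exponential components: λ_sys = Σ λ_i
λ_sys = 0.00037 + 0.0000073 + 0.0000015 = 3.7880e-04 /h
MTBF = 1 / λ_sys = 2640 h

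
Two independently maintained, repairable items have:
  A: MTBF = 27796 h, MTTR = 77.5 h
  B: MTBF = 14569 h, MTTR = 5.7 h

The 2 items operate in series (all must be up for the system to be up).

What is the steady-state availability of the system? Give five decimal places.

A(A) = MTBF/(MTBF+MTTR) = 27796/(27796+77.5) = 0.997220
A(B) = MTBF/(MTBF+MTTR) = 14569/(14569+5.7) = 0.999609
Series availability: 0.997220 × 0.999609 = 0.99683

0.99683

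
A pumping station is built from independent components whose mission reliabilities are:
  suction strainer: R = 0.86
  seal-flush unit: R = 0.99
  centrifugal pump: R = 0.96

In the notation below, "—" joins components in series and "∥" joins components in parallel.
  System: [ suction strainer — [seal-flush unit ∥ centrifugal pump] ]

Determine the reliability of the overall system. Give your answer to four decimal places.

0.8597

Parallel (seal-flush unit and centrifugal pump): 1 − (1 − 0.990000)(1 − 0.960000) = 0.999600
Series (suction strainer and [0.999600]): 0.860000 × 0.999600 = 0.8597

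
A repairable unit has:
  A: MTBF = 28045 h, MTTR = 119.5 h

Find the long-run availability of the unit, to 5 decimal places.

0.99576

A(A) = MTBF/(MTBF+MTTR) = 28045/(28045+119.5) = 0.99576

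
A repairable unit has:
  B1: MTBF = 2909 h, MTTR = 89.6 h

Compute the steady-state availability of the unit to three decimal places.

A(B1) = MTBF/(MTBF+MTTR) = 2909/(2909+89.6) = 0.970

0.970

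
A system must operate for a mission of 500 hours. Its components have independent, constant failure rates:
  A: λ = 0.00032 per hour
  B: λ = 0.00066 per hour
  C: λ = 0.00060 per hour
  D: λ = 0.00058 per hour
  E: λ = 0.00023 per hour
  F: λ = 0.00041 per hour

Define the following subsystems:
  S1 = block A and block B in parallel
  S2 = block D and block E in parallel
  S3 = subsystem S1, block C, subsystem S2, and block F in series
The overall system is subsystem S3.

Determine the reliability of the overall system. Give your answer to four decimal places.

0.5626

R(A) = exp(−0.00032 × 500) = 0.852144
R(B) = exp(−0.00066 × 500) = 0.718924
R(C) = exp(−0.00060 × 500) = 0.740818
R(D) = exp(−0.00058 × 500) = 0.748264
R(E) = exp(−0.00023 × 500) = 0.891366
R(F) = exp(−0.00041 × 500) = 0.814647
Parallel (A and B): 1 − (1 − 0.852144)(1 − 0.718924) = 0.958441
Parallel (D and E): 1 − (1 − 0.748264)(1 − 0.891366) = 0.972653
Series ([0.958441], C, [0.972653], and F): 0.958441 × 0.740818 × 0.972653 × 0.814647 = 0.5626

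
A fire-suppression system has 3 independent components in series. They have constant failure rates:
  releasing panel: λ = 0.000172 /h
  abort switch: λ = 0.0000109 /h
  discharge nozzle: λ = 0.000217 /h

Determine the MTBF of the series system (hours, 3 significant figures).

2500

Series of exponential components: λ_sys = Σ λ_i
λ_sys = 0.000172 + 0.0000109 + 0.000217 = 3.9990e-04 /h
MTBF = 1 / λ_sys = 2500 h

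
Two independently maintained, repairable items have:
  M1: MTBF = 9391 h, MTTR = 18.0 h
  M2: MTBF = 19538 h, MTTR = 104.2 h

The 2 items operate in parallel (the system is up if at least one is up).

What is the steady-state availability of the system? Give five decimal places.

0.99999

A(M1) = MTBF/(MTBF+MTTR) = 9391/(9391+18.0) = 0.998087
A(M2) = MTBF/(MTBF+MTTR) = 19538/(19538+104.2) = 0.994695
Parallel availability: 1 − (1 − 0.998087)(1 − 0.994695) = 0.99999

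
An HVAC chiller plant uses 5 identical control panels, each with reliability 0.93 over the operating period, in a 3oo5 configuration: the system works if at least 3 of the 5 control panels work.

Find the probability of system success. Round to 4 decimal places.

0.9969

R = Σ_{i=3}^{5} C(5,i) p^i (1−p)^{5−i} with p = 0.93
C(5,3)·0.93^3·0.07^2 = 0.039413
C(5,4)·0.93^4·0.07^1 = 0.261818
C(5,5)·0.93^5·0.07^0 = 0.695688
Sum = 0.9969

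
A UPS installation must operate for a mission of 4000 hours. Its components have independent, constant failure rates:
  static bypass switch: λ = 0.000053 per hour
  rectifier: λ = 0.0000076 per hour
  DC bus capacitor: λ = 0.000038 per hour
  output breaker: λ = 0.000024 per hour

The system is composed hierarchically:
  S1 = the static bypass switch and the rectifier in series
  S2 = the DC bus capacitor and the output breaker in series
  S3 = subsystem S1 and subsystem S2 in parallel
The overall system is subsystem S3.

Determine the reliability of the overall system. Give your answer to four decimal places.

R(static bypass switch) = exp(−0.000053 × 4000) = 0.808965
R(rectifier) = exp(−0.0000076 × 4000) = 0.970057
R(DC bus capacitor) = exp(−0.000038 × 4000) = 0.858988
R(output breaker) = exp(−0.000024 × 4000) = 0.908464
Series (static bypass switch and rectifier): 0.808965 × 0.970057 = 0.784742
Series (DC bus capacitor and output breaker): 0.858988 × 0.908464 = 0.780360
Parallel ([0.784742] and [0.780360]): 1 − (1 − 0.784742)(1 − 0.780360) = 0.9527

0.9527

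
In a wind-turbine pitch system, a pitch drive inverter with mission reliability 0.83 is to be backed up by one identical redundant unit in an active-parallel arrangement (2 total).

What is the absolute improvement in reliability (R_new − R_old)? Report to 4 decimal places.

R_before = 0.83
R_after = 1 − (1 − 0.83)^2 = 0.9711
ΔR = 0.9711 − 0.83 = 0.1411

0.1411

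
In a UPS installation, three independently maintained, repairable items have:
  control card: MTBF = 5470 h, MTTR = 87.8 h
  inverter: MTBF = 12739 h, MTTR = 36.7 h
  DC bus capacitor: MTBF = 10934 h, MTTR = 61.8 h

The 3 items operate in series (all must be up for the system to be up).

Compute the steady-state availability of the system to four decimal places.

A(control card) = MTBF/(MTBF+MTTR) = 5470/(5470+87.8) = 0.984202
A(inverter) = MTBF/(MTBF+MTTR) = 12739/(12739+36.7) = 0.997127
A(DC bus capacitor) = MTBF/(MTBF+MTTR) = 10934/(10934+61.8) = 0.994380
Series availability: 0.984202 × 0.997127 × 0.994380 = 0.9759

0.9759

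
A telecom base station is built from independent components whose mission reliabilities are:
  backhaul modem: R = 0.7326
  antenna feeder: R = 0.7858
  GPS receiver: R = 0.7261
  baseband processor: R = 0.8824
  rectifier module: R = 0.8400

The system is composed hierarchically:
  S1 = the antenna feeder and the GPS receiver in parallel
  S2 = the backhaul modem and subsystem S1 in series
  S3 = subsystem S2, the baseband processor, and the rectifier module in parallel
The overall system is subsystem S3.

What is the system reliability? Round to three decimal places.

Parallel (antenna feeder and GPS receiver): 1 − (1 − 0.78580)(1 − 0.72610) = 0.94133
Series (backhaul modem and [0.94133]): 0.73260 × 0.94133 = 0.68962
Parallel ([0.68962], baseband processor, and rectifier module): 1 − (1 − 0.68962)(1 − 0.88240)(1 − 0.84000) = 0.994

0.994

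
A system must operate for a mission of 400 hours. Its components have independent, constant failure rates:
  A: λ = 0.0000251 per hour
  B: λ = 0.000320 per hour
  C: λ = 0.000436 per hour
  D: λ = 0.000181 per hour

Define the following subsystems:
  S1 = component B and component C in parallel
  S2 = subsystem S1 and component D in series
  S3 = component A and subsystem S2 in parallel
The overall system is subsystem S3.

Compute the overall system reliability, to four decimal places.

R(A) = exp(−0.0000251 × 400) = 0.990010
R(B) = exp(−0.000320 × 400) = 0.879853
R(C) = exp(−0.000436 × 400) = 0.839961
R(D) = exp(−0.000181 × 400) = 0.930159
Parallel (B and C): 1 − (1 − 0.879853)(1 − 0.839961) = 0.980772
Series ([0.980772] and D): 0.980772 × 0.930159 = 0.912274
Parallel (A and [0.912274]): 1 − (1 − 0.990010)(1 − 0.912274) = 0.9991

0.9991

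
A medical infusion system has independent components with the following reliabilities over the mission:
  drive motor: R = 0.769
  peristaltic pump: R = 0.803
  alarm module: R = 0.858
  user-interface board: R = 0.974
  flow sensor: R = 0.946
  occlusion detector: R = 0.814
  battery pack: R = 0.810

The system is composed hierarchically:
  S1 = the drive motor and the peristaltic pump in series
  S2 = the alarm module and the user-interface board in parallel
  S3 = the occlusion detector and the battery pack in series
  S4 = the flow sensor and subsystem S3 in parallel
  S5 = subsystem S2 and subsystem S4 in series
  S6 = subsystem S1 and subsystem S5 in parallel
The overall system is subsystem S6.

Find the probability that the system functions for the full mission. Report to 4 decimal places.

Series (drive motor and peristaltic pump): 0.769000 × 0.803000 = 0.617507
Parallel (alarm module and user-interface board): 1 − (1 − 0.858000)(1 − 0.974000) = 0.996308
Series (occlusion detector and battery pack): 0.814000 × 0.810000 = 0.659340
Parallel (flow sensor and [0.659340]): 1 − (1 − 0.946000)(1 − 0.659340) = 0.981604
Series ([0.996308] and [0.981604]): 0.996308 × 0.981604 = 0.977980
Parallel ([0.617507] and [0.977980]): 1 − (1 − 0.617507)(1 − 0.977980) = 0.9916

0.9916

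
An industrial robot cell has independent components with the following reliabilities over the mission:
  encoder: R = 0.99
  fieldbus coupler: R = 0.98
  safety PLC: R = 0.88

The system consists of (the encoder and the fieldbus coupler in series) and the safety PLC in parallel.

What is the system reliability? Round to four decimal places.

Series (encoder and fieldbus coupler): 0.990000 × 0.980000 = 0.970200
Parallel ([0.970200] and safety PLC): 1 − (1 − 0.970200)(1 − 0.880000) = 0.9964

0.9964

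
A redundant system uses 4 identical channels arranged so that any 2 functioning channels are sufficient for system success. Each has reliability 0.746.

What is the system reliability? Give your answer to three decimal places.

R = Σ_{i=2}^{4} C(4,i) p^i (1−p)^{4−i} with p = 0.746
C(4,2)·0.746^2·0.254^2 = 0.21543
C(4,3)·0.746^3·0.254^1 = 0.42180
C(4,4)·0.746^4·0.254^0 = 0.30971
Sum = 0.947

0.947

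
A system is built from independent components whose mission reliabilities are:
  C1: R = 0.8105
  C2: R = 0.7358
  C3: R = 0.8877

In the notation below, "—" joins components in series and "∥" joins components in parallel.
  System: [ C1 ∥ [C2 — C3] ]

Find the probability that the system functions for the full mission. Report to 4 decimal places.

Series (C2 and C3): 0.735800 × 0.887700 = 0.653170
Parallel (C1 and [0.653170]): 1 − (1 − 0.810500)(1 − 0.653170) = 0.9343

0.9343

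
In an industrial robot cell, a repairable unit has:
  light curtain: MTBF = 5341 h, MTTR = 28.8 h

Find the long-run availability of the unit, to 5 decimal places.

0.99464

A(light curtain) = MTBF/(MTBF+MTTR) = 5341/(5341+28.8) = 0.99464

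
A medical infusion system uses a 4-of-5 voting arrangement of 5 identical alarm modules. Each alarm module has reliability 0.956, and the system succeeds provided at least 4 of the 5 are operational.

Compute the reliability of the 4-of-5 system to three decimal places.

0.982

R = Σ_{i=4}^{5} C(5,i) p^i (1−p)^{5−i} with p = 0.956
C(5,4)·0.956^4·0.044^1 = 0.18376
C(5,5)·0.956^5·0.044^0 = 0.79853
Sum = 0.982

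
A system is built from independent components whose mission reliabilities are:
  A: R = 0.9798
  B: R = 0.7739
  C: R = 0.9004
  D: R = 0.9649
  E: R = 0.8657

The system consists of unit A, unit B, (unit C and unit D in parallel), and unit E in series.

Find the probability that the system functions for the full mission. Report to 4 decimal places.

Parallel (C and D): 1 − (1 − 0.900400)(1 − 0.964900) = 0.996504
Series (A, B, [0.996504], and E): 0.979800 × 0.773900 × 0.996504 × 0.865700 = 0.6541

0.6541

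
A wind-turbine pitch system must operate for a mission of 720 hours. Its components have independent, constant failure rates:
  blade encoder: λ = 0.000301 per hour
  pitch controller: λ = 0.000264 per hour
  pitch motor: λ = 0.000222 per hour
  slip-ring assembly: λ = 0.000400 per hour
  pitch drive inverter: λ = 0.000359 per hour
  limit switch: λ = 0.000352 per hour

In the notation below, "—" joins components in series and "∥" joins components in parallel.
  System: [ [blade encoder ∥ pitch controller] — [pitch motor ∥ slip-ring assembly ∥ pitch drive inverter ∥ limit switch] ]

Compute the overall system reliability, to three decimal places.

R(blade encoder) = exp(−0.000301 × 720) = 0.80516
R(pitch controller) = exp(−0.000264 × 720) = 0.82689
R(pitch motor) = exp(−0.000222 × 720) = 0.85228
R(slip-ring assembly) = exp(−0.000400 × 720) = 0.74976
R(pitch drive inverter) = exp(−0.000359 × 720) = 0.77222
R(limit switch) = exp(−0.000352 × 720) = 0.77613
Parallel (blade encoder and pitch controller): 1 − (1 − 0.80516)(1 − 0.82689) = 0.96627
Parallel (pitch motor, slip-ring assembly, pitch drive inverter, and limit switch): 1 − (1 − 0.85228)(1 − 0.74976)(1 − 0.77222)(1 − 0.77613) = 0.99812
Series ([0.96627] and [0.99812]): 0.96627 × 0.99812 = 0.964

0.964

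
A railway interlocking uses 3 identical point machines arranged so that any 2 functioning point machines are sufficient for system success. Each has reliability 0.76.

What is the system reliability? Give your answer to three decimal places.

0.855

R = Σ_{i=2}^{3} C(3,i) p^i (1−p)^{3−i} with p = 0.76
C(3,2)·0.76^2·0.24^1 = 0.41587
C(3,3)·0.76^3·0.24^0 = 0.43898
Sum = 0.855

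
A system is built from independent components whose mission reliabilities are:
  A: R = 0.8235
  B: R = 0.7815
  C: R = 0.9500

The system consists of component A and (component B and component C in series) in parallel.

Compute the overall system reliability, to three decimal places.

0.955

Series (B and C): 0.78150 × 0.95000 = 0.74243
Parallel (A and [0.74243]): 1 − (1 − 0.82350)(1 − 0.74243) = 0.955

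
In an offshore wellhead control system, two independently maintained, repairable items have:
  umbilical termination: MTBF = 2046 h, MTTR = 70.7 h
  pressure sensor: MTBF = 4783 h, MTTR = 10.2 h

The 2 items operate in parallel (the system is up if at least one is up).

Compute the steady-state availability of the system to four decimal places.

0.9999

A(umbilical termination) = MTBF/(MTBF+MTTR) = 2046/(2046+70.7) = 0.966599
A(pressure sensor) = MTBF/(MTBF+MTTR) = 4783/(4783+10.2) = 0.997872
Parallel availability: 1 − (1 − 0.966599)(1 − 0.997872) = 0.9999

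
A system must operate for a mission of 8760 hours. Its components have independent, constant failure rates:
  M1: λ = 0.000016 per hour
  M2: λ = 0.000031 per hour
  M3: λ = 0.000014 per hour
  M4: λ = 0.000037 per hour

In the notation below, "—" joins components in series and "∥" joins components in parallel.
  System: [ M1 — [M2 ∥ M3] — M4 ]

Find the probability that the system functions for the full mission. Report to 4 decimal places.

R(M1) = exp(−0.000016 × 8760) = 0.869219
R(M2) = exp(−0.000031 × 8760) = 0.762190
R(M3) = exp(−0.000014 × 8760) = 0.884582
R(M4) = exp(−0.000037 × 8760) = 0.723163
Parallel (M2 and M3): 1 − (1 − 0.762190)(1 − 0.884582) = 0.972552
Series (M1, [0.972552], and M4): 0.869219 × 0.972552 × 0.723163 = 0.6113

0.6113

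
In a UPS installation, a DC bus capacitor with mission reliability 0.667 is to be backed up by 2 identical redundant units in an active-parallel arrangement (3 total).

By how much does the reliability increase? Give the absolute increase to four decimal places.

R_before = 0.667
R_after = 1 − (1 − 0.667)^3 = 0.9631
ΔR = 0.9631 − 0.667 = 0.2961

0.2961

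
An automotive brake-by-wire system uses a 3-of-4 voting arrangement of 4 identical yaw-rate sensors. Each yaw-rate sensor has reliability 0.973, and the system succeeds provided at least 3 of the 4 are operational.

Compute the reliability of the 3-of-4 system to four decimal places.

0.9958

R = Σ_{i=3}^{4} C(4,i) p^i (1−p)^{4−i} with p = 0.973
C(4,3)·0.973^3·0.027^1 = 0.099486
C(4,4)·0.973^4·0.027^0 = 0.896296
Sum = 0.9958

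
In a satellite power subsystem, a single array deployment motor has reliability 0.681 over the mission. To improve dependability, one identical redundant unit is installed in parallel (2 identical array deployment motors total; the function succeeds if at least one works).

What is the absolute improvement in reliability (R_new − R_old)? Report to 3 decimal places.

0.217

R_before = 0.681
R_after = 1 − (1 − 0.681)^2 = 0.898
ΔR = 0.898 − 0.681 = 0.217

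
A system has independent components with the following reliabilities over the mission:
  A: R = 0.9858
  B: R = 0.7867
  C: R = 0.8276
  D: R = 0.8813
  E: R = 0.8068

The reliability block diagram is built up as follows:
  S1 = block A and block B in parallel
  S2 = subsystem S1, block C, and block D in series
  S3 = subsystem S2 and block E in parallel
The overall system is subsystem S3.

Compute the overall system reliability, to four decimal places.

0.9473

Parallel (A and B): 1 − (1 − 0.985800)(1 − 0.786700) = 0.996971
Series ([0.996971], C, and D): 0.996971 × 0.827600 × 0.881300 = 0.727155
Parallel ([0.727155] and E): 1 − (1 − 0.727155)(1 − 0.806800) = 0.9473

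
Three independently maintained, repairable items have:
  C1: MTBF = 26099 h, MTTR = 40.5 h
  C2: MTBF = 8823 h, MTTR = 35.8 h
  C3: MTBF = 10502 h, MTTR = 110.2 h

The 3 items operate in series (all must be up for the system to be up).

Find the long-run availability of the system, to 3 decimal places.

0.984

A(C1) = MTBF/(MTBF+MTTR) = 26099/(26099+40.5) = 0.998451
A(C2) = MTBF/(MTBF+MTTR) = 8823/(8823+35.8) = 0.995959
A(C3) = MTBF/(MTBF+MTTR) = 10502/(10502+110.2) = 0.989616
Series availability: 0.998451 × 0.995959 × 0.989616 = 0.984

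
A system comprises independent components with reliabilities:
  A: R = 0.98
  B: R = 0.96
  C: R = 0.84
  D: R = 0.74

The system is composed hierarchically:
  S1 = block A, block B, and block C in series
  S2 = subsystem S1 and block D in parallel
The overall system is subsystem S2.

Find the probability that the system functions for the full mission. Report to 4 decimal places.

Series (A, B, and C): 0.980000 × 0.960000 × 0.840000 = 0.790272
Parallel ([0.790272] and D): 1 − (1 − 0.790272)(1 − 0.740000) = 0.9455

0.9455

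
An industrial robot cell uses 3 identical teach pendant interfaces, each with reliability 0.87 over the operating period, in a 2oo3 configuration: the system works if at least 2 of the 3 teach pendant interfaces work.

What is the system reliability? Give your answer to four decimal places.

0.9537

R = Σ_{i=2}^{3} C(3,i) p^i (1−p)^{3−i} with p = 0.87
C(3,2)·0.87^2·0.13^1 = 0.295191
C(3,3)·0.87^3·0.13^0 = 0.658503
Sum = 0.9537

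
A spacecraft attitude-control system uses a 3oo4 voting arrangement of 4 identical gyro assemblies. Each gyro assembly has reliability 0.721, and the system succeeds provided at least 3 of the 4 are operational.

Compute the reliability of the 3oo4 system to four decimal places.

0.6885

R = Σ_{i=3}^{4} C(4,i) p^i (1−p)^{4−i} with p = 0.721
C(4,3)·0.721^3·0.279^1 = 0.418283
C(4,4)·0.721^4·0.279^0 = 0.270235
Sum = 0.6885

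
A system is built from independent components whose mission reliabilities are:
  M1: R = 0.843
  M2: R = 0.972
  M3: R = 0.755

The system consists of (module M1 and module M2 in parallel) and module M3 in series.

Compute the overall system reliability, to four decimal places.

0.7517

Parallel (M1 and M2): 1 − (1 − 0.843000)(1 − 0.972000) = 0.995604
Series ([0.995604] and M3): 0.995604 × 0.755000 = 0.7517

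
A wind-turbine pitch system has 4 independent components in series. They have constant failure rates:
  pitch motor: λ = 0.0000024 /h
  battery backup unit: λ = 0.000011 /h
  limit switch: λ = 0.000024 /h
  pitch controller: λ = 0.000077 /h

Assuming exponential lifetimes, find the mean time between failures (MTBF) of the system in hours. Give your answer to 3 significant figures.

8740

Series of exponential components: λ_sys = Σ λ_i
λ_sys = 0.0000024 + 0.000011 + 0.000024 + 0.000077 = 1.1440e-04 /h
MTBF = 1 / λ_sys = 8740 h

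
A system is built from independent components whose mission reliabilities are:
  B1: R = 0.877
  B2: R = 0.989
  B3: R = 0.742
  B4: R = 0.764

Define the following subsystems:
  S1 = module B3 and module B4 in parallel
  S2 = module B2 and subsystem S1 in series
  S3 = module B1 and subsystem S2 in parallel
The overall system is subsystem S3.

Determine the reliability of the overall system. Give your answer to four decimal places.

Parallel (B3 and B4): 1 − (1 − 0.742000)(1 − 0.764000) = 0.939112
Series (B2 and [0.939112]): 0.989000 × 0.939112 = 0.928782
Parallel (B1 and [0.928782]): 1 − (1 − 0.877000)(1 − 0.928782) = 0.9912

0.9912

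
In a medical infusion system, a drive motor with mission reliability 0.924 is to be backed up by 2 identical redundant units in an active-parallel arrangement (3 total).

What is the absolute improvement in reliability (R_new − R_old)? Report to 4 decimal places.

0.0756

R_before = 0.924
R_after = 1 − (1 − 0.924)^3 = 0.9996
ΔR = 0.9996 − 0.924 = 0.0756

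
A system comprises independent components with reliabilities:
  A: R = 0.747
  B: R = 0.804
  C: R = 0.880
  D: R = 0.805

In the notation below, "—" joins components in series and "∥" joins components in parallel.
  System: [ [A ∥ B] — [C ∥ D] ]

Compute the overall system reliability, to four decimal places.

Parallel (A and B): 1 − (1 − 0.747000)(1 − 0.804000) = 0.950412
Parallel (C and D): 1 − (1 − 0.880000)(1 − 0.805000) = 0.976600
Series ([0.950412] and [0.976600]): 0.950412 × 0.976600 = 0.9282

0.9282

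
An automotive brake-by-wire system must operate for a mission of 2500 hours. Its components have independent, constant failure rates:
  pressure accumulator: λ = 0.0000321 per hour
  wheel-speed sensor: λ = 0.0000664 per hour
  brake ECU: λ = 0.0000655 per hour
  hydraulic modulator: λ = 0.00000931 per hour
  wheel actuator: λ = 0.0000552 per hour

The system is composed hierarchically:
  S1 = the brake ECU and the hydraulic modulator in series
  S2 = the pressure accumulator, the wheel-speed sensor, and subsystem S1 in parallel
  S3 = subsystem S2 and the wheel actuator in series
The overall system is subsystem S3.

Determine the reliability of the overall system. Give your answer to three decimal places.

R(pressure accumulator) = exp(−0.0000321 × 2500) = 0.92289
R(wheel-speed sensor) = exp(−0.0000664 × 2500) = 0.84705
R(brake ECU) = exp(−0.0000655 × 2500) = 0.84895
R(hydraulic modulator) = exp(−0.00000931 × 2500) = 0.97699
R(wheel actuator) = exp(−0.0000552 × 2500) = 0.87110
Series (brake ECU and hydraulic modulator): 0.84895 × 0.97699 = 0.82942
Parallel (pressure accumulator, wheel-speed sensor, and [0.82942]): 1 − (1 − 0.92289)(1 − 0.84705)(1 − 0.82942) = 0.99799
Series ([0.99799] and wheel actuator): 0.99799 × 0.87110 = 0.869

0.869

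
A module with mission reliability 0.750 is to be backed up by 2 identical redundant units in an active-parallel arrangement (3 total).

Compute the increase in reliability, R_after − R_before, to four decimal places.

R_before = 0.750
R_after = 1 − (1 − 0.750)^3 = 0.9844
ΔR = 0.9844 − 0.750 = 0.2344

0.2344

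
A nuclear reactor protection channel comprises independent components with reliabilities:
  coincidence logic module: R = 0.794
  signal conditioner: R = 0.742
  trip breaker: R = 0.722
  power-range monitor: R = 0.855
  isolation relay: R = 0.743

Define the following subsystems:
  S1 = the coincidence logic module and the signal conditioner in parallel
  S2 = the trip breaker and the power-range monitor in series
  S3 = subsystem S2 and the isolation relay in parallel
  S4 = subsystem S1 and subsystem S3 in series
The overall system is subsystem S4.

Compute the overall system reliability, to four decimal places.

Parallel (coincidence logic module and signal conditioner): 1 − (1 − 0.794000)(1 − 0.742000) = 0.946852
Series (trip breaker and power-range monitor): 0.722000 × 0.855000 = 0.617310
Parallel ([0.617310] and isolation relay): 1 − (1 − 0.617310)(1 − 0.743000) = 0.901649
Series ([0.946852] and [0.901649]): 0.946852 × 0.901649 = 0.8537

0.8537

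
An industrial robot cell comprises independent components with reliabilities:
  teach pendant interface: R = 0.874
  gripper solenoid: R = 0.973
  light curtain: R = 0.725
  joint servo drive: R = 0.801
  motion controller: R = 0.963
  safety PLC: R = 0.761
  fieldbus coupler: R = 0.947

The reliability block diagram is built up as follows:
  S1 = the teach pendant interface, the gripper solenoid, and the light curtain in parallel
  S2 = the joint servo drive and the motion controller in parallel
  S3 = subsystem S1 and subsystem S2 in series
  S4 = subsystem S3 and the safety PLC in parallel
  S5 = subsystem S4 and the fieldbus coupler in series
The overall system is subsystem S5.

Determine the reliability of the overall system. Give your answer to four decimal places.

Parallel (teach pendant interface, gripper solenoid, and light curtain): 1 − (1 − 0.874000)(1 − 0.973000)(1 − 0.725000) = 0.999064
Parallel (joint servo drive and motion controller): 1 − (1 − 0.801000)(1 − 0.963000) = 0.992637
Series ([0.999064] and [0.992637]): 0.999064 × 0.992637 = 0.991708
Parallel ([0.991708] and safety PLC): 1 − (1 − 0.991708)(1 − 0.761000) = 0.998018
Series ([0.998018] and fieldbus coupler): 0.998018 × 0.947000 = 0.9451

0.9451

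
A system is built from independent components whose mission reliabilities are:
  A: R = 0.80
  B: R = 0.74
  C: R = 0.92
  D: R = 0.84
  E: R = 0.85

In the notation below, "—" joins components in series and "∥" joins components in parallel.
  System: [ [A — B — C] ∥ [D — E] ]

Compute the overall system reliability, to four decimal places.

0.8698

Series (A, B, and C): 0.800000 × 0.740000 × 0.920000 = 0.544640
Series (D and E): 0.840000 × 0.850000 = 0.714000
Parallel ([0.544640] and [0.714000]): 1 − (1 − 0.544640)(1 − 0.714000) = 0.8698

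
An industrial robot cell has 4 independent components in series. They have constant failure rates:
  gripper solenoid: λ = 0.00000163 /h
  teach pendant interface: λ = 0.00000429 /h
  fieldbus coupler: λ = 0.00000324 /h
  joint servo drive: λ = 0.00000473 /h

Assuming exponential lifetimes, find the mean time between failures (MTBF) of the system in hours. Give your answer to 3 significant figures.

72000

Series of exponential components: λ_sys = Σ λ_i
λ_sys = 0.00000163 + 0.00000429 + 0.00000324 + 0.00000473 = 1.3890e-05 /h
MTBF = 1 / λ_sys = 72000 h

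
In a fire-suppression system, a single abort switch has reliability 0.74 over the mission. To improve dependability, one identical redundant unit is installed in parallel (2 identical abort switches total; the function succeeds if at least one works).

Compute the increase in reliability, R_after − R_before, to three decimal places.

R_before = 0.74
R_after = 1 − (1 − 0.74)^2 = 0.932
ΔR = 0.932 − 0.74 = 0.192

0.192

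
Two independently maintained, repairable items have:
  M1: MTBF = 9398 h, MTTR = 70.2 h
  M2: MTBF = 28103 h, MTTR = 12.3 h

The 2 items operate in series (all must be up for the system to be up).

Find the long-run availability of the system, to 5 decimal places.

A(M1) = MTBF/(MTBF+MTTR) = 9398/(9398+70.2) = 0.992586
A(M2) = MTBF/(MTBF+MTTR) = 28103/(28103+12.3) = 0.999563
Series availability: 0.992586 × 0.999563 = 0.99215

0.99215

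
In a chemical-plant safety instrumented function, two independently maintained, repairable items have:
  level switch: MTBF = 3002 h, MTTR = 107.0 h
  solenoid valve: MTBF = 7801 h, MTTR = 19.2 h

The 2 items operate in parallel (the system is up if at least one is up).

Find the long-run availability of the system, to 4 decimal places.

0.9999

A(level switch) = MTBF/(MTBF+MTTR) = 3002/(3002+107.0) = 0.965584
A(solenoid valve) = MTBF/(MTBF+MTTR) = 7801/(7801+19.2) = 0.997545
Parallel availability: 1 − (1 − 0.965584)(1 − 0.997545) = 0.9999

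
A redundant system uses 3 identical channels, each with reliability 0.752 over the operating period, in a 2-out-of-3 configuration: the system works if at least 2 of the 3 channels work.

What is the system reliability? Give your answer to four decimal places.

0.8460

R = Σ_{i=2}^{3} C(3,i) p^i (1−p)^{3−i} with p = 0.752
C(3,2)·0.752^2·0.248^1 = 0.420735
C(3,3)·0.752^3·0.248^0 = 0.425259
Sum = 0.8460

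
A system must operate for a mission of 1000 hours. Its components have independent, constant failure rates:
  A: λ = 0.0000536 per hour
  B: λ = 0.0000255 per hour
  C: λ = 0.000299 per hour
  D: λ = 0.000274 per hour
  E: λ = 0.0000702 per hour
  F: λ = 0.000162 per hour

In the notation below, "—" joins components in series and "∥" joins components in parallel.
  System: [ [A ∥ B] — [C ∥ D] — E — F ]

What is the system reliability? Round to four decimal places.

0.7427

R(A) = exp(−0.0000536 × 1000) = 0.947811
R(B) = exp(−0.0000255 × 1000) = 0.974822
R(C) = exp(−0.000299 × 1000) = 0.741559
R(D) = exp(−0.000274 × 1000) = 0.760332
R(E) = exp(−0.0000702 × 1000) = 0.932207
R(F) = exp(−0.000162 × 1000) = 0.850441
Parallel (A and B): 1 − (1 − 0.947811)(1 − 0.974822) = 0.998686
Parallel (C and D): 1 − (1 − 0.741559)(1 − 0.760332) = 0.938060
Series ([0.998686], [0.938060], E, and F): 0.998686 × 0.938060 × 0.932207 × 0.850441 = 0.7427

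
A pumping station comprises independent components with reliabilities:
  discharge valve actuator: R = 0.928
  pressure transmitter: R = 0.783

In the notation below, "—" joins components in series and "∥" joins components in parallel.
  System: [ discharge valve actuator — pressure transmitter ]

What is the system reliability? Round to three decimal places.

0.727

Series (discharge valve actuator and pressure transmitter): 0.92800 × 0.78300 = 0.727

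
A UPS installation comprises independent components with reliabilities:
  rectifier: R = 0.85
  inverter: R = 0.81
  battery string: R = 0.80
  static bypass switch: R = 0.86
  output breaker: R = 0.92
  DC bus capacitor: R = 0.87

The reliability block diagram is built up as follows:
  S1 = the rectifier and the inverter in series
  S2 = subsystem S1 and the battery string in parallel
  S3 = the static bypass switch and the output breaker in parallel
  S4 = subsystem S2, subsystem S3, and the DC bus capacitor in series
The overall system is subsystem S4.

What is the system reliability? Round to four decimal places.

Series (rectifier and inverter): 0.850000 × 0.810000 = 0.688500
Parallel ([0.688500] and battery string): 1 − (1 − 0.688500)(1 − 0.800000) = 0.937700
Parallel (static bypass switch and output breaker): 1 − (1 − 0.860000)(1 − 0.920000) = 0.988800
Series ([0.937700], [0.988800], and DC bus capacitor): 0.937700 × 0.988800 × 0.870000 = 0.8067

0.8067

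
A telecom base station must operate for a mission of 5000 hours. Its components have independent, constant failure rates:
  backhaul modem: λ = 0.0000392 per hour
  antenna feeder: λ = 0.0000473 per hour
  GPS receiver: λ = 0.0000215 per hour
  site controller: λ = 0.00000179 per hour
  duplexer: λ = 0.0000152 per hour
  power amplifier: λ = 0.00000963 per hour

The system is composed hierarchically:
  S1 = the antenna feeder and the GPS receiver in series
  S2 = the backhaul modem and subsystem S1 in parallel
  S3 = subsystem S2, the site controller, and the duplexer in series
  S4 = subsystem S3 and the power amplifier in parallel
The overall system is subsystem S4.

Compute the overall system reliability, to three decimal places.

0.994

R(backhaul modem) = exp(−0.0000392 × 5000) = 0.82201
R(antenna feeder) = exp(−0.0000473 × 5000) = 0.78939
R(GPS receiver) = exp(−0.0000215 × 5000) = 0.89808
R(site controller) = exp(−0.00000179 × 5000) = 0.99109
R(duplexer) = exp(−0.0000152 × 5000) = 0.92682
R(power amplifier) = exp(−0.00000963 × 5000) = 0.95299
Series (antenna feeder and GPS receiver): 0.78939 × 0.89808 = 0.70894
Parallel (backhaul modem and [0.70894]): 1 − (1 − 0.82201)(1 − 0.70894) = 0.94819
Series ([0.94819], site controller, and duplexer): 0.94819 × 0.99109 × 0.92682 = 0.87097
Parallel ([0.87097] and power amplifier): 1 − (1 − 0.87097)(1 − 0.95299) = 0.994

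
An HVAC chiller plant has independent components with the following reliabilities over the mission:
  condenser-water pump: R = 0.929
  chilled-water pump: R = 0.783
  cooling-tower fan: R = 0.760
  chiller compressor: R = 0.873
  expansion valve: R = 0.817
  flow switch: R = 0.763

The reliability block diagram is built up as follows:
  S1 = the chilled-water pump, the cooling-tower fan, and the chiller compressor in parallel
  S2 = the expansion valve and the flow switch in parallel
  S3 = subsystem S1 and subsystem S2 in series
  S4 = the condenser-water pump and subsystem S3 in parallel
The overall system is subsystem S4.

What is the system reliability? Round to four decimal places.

Parallel (chilled-water pump, cooling-tower fan, and chiller compressor): 1 − (1 − 0.783000)(1 − 0.760000)(1 − 0.873000) = 0.993386
Parallel (expansion valve and flow switch): 1 − (1 − 0.817000)(1 − 0.763000) = 0.956629
Series ([0.993386] and [0.956629]): 0.993386 × 0.956629 = 0.950302
Parallel (condenser-water pump and [0.950302]): 1 − (1 − 0.929000)(1 − 0.950302) = 0.9965

0.9965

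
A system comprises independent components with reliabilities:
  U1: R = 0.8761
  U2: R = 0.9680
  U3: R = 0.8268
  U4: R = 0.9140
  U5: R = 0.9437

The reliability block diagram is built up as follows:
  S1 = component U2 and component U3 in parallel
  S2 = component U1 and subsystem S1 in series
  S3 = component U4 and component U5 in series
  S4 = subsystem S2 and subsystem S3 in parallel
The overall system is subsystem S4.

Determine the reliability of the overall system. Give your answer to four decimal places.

Parallel (U2 and U3): 1 − (1 − 0.968000)(1 − 0.826800) = 0.994458
Series (U1 and [0.994458]): 0.876100 × 0.994458 = 0.871245
Series (U4 and U5): 0.914000 × 0.943700 = 0.862542
Parallel ([0.871245] and [0.862542]): 1 − (1 − 0.871245)(1 − 0.862542) = 0.9823

0.9823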